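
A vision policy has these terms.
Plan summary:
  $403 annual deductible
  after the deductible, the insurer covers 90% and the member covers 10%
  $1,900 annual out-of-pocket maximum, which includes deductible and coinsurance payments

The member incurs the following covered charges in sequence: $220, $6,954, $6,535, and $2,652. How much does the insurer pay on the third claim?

Claim 1 — $220: fully absorbed by the deductible. Member pays $220; OOP now $220. Insurer: $220 − $220 = $0.
Claim 2 — $6,954: $183 to deductible, leaving $6,771; 10% of $6,771 = $677.10. Member pays $860.10; OOP now $1,080.10. Insurer: $6,954 − $860.10 = $6,093.90.
Claim 3 — $6,535: 10% coinsurance on $6,535 = $653.50. Cost to member: $653.50. OOP to date $1,733.60. Insurer: $6,535 − $653.50 = $5,881.50.

$5,881.50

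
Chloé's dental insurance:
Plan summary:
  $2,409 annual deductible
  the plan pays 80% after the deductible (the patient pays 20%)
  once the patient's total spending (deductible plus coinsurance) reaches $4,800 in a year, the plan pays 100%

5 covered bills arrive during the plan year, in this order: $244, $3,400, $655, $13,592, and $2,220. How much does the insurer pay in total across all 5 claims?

$15,311

Claim 1 ($244): entire amount goes to the deductible. Patient owes $244 (running OOP $244). Insurer: $244 − $244 = $0.
Claim 2 ($3,400): deductible takes $2,165, $1,235 remains; coinsurance $1,235 × 20% = $247. Patient owes $2,412 (running OOP $2,656). Plan pays $3,400 − $2,412 = $988.
Claim 3 ($655): 20% coinsurance on $655 = $131. Patient owes $131 (running OOP $2,787). Plan pays $655 − $131 = $524.
Claim 4 ($13,592): deductible met; 20% of $13,592 = $2,718.40. OOP would hit $5,505.40 > $4,800, so the cap limits the patient to $4,800 − $2,787 = $2,013. Plan pays $13,592 − $2,013 = $11,579.
Claim 5 ($2,220): deductible met; 20% of $2,220 = $444. That would push OOP to $5,244, over the $4,800 cap, so patient pays $4,800 − $4,800 = $0. Plan pays $2,220 − $0 = $2,220.
Insurer total: $0 + $988 + $524 + $11,579 + $2,220 = $15,311.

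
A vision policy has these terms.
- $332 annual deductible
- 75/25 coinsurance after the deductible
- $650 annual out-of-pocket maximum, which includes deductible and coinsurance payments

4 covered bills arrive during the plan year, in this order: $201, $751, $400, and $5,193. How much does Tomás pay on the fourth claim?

Claim 1 ($201): entire amount goes to the deductible. Member owes $201 (running OOP $201).
Claim 2 ($751): deductible takes $131, $620 remains; member's 25% is $155. Cost to member: $286. OOP to date $487.
Claim 3 ($400): 25% coinsurance on $400 = $100. Cost to member: $100. OOP to date $587.
Claim 4 ($5,193): 25% coinsurance on $5,193 = $1,298.25. That would push OOP to $1,885.25, over the $650 cap, so member pays $650 − $587 = $63.

$63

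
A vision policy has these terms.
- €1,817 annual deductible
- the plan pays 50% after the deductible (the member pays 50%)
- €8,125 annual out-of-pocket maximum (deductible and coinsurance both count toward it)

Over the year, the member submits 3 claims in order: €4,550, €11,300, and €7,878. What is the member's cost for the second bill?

€4,941.50

Bill 1, €4,550: €1,817 finishes the deductible; €2,733 goes to coinsurance; 50% of €2,733 = €1,366.50. Member pays €3,183.50; OOP now €3,183.50.
Bill 2, €11,300: 50% coinsurance on €11,300 = €5,650. OOP would hit €8,833.50 > €8,125, so the cap limits the member to €8,125 − €3,183.50 = €4,941.50.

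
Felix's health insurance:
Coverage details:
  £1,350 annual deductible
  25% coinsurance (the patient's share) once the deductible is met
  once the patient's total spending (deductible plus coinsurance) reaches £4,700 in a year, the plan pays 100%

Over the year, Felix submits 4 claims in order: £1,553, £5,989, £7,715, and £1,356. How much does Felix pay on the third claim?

Bill 1, £1,553: deductible takes £1,350, £203 remains; coinsurance £203 × 25% = £50.75. Cost to patient: £1,400.75. OOP to date £1,400.75.
Bill 2, £5,989: deductible met; 25% of £5,989 = £1,497.25. Patient pays £1,497.25; OOP now £2,898.
Bill 3, £7,715: 25% coinsurance on £7,715 = £1,928.75. OOP would hit £4,826.75 > £4,700, so the cap limits the patient to £4,700 − £2,898 = £1,802.

£1,802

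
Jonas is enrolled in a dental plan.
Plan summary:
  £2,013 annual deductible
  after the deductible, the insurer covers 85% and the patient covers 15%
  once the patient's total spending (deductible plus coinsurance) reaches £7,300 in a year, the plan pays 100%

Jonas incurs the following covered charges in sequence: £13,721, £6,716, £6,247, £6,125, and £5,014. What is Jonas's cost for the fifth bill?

£667.60

#1 (£13,721): £2,013 to deductible, leaving £11,708; patient's 15% is £1,756.20. Patient pays £3,769.20; OOP now £3,769.20.
#2 (£6,716): deductible already satisfied, so patient's share is 15% × £6,716 = £1,007.40. Cost to patient: £1,007.40. OOP to date £4,776.60.
#3 (£6,247): deductible already satisfied, so patient's share is 15% × £6,247 = £937.05. Cost to patient: £937.05. OOP to date £5,713.65.
#4 (£6,125): deductible already satisfied, so patient's share is 15% × £6,125 = £918.75. Cost to patient: £918.75. OOP to date £6,632.40.
#5 (£5,014): deductible met; 15% of £5,014 = £752.10. Adding that to £6,632.40 gives £7,384.50, past the £7,300 cap; patient pays only £7,300 − £6,632.40 = £667.60.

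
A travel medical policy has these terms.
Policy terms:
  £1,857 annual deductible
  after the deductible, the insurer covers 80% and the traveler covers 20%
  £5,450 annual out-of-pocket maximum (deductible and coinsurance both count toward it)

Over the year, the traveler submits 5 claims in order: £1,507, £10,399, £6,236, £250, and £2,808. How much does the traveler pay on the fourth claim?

£50

Claim 1 (£1,507): entire amount goes to the deductible. Traveler owes £1,507 (running OOP £1,507).
Claim 2 (£10,399): £350 finishes the deductible; £10,049 goes to coinsurance; traveler's 20% is £2,009.80. Traveler owes £2,359.80 (running OOP £3,866.80).
Claim 3 (£6,236): deductible met; 20% of £6,236 = £1,247.20. Traveler pays £1,247.20; OOP now £5,114.
Claim 4 (£250): deductible already satisfied, so traveler's share is 20% × £250 = £50. Cost to traveler: £50. OOP to date £5,164.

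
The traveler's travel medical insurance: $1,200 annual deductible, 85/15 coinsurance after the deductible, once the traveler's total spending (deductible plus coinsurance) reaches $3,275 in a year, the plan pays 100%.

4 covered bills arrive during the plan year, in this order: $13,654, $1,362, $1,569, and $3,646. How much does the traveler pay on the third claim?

#1 ($13,654): $1,200 finishes the deductible; $12,454 goes to coinsurance; 15% of $12,454 = $1,868.10. Cost to traveler: $3,068.10. OOP to date $3,068.10.
#2 ($1,362): deductible already satisfied, so traveler's share is 15% × $1,362 = $204.30. Traveler owes $204.30 (running OOP $3,272.40).
#3 ($1,569): deductible met; 15% of $1,569 = $235.35. That would push OOP to $3,507.75, over the $3,275 cap, so traveler pays $3,275 − $3,272.40 = $2.60.

$2.60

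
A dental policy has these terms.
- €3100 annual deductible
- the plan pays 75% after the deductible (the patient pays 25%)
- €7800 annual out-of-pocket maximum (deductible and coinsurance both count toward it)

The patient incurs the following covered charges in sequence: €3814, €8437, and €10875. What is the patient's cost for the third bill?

Claim 1 (€3814): deductible takes €3100, €714 remains; patient's 25% is €178.50. Cost to patient: €3278.50. OOP to date €3278.50.
Claim 2 (€8437): deductible met; 25% of €8437 = €2109.25. Patient pays €2109.25; OOP now €5387.75.
Claim 3 (€10875): 25% coinsurance on €10875 = €2718.75. That would push OOP to €8106.50, over the €7800 cap, so patient pays €7800 − €5387.75 = €2412.25.

€2412.25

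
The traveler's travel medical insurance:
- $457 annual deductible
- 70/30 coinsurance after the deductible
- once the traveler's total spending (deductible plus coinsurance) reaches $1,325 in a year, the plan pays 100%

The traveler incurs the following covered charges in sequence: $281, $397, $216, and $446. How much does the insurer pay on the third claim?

$151.20

#1 ($281): entire amount goes to the deductible. Traveler pays $281; OOP now $281. Plan pays $281 − $281 = $0.
#2 ($397): $176 finishes the deductible; $221 goes to coinsurance; 30% of $221 = $66.30. Cost to traveler: $242.30. OOP to date $523.30. Insurer: $397 − $242.30 = $154.70.
#3 ($216): deductible met; 30% of $216 = $64.80. Traveler owes $64.80 (running OOP $588.10). Insurer: $216 − $64.80 = $151.20.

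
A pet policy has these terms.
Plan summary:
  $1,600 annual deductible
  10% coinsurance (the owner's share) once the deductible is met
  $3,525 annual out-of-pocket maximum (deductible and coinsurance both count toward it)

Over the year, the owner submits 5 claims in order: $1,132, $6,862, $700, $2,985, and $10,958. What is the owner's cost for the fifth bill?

$917.10

Bill 1, $1,132: all of it applies to the deductible. Owner pays $1,132; OOP now $1,132.
Bill 2, $6,862: $468 finishes the deductible; $6,394 goes to coinsurance; 10% of $6,394 = $639.40. Owner pays $1,107.40; OOP now $2,239.40.
Bill 3, $700: 10% coinsurance on $700 = $70. Cost to owner: $70. OOP to date $2,309.40.
Bill 4, $2,985: deductible met; 10% of $2,985 = $298.50. Owner owes $298.50 (running OOP $2,607.90).
Bill 5, $10,958: deductible already satisfied, so owner's share is 10% × $10,958 = $1,095.80. OOP would hit $3,703.70 > $3,525, so the cap limits the owner to $3,525 − $2,607.90 = $917.10.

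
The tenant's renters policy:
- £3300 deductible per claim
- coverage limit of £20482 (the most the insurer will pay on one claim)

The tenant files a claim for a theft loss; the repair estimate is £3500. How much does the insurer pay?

Less the £3300 deductible: £3500 − £3300 = £200.
£200 ≤ £20482, so the limit doesn't bind; insurer pays £200.

£200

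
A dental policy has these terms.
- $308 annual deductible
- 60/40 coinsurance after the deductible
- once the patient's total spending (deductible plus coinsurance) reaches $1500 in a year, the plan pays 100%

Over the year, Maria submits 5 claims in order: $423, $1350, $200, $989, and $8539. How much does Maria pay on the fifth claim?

Claim 1 — $423: deductible takes $308, $115 remains; 40% of $115 = $46. Cost to patient: $354. OOP to date $354.
Claim 2 — $1350: deductible met; 40% of $1350 = $540. Patient pays $540; OOP now $894.
Claim 3 — $200: deductible met; 40% of $200 = $80. Patient owes $80 (running OOP $974).
Claim 4 — $989: 40% coinsurance on $989 = $395.60. Cost to patient: $395.60. OOP to date $1369.60.
Claim 5 — $8539: deductible already satisfied, so patient's share is 40% × $8539 = $3415.60. That would push OOP to $4785.20, over the $1500 cap, so patient pays $1500 − $1369.60 = $130.40.

$130.40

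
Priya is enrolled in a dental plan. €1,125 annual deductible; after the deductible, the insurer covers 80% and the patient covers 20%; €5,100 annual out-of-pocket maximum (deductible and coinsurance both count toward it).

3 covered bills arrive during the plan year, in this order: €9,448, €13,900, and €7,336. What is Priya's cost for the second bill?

#1 (€9,448): €1,125 to deductible, leaving €8,323; coinsurance €8,323 × 20% = €1,664.60. Patient pays €2,789.60; OOP now €2,789.60.
#2 (€13,900): 20% coinsurance on €13,900 = €2,780. That would push OOP to €5,569.60, over the €5,100 cap, so patient pays €5,100 − €2,789.60 = €2,310.40.

€2,310.40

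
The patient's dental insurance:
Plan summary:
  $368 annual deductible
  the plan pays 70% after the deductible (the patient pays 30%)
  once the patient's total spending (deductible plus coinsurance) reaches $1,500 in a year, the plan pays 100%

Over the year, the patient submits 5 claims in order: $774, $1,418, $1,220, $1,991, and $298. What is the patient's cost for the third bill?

$366

#1 ($774): deductible takes $368, $406 remains; 30% of $406 = $121.80. Patient pays $489.80; OOP now $489.80.
#2 ($1,418): deductible met; 30% of $1,418 = $425.40. Patient pays $425.40; OOP now $915.20.
#3 ($1,220): deductible already satisfied, so patient's share is 30% × $1,220 = $366. Patient owes $366 (running OOP $1,281.20).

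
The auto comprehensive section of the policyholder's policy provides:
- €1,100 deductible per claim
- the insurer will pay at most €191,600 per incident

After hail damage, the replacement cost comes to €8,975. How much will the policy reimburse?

Less the €1,100 deductible: €8,975 − €1,100 = €7,875.
€7,875 ≤ €191,600, so the limit doesn't bind; insurer pays €7,875.

€7,875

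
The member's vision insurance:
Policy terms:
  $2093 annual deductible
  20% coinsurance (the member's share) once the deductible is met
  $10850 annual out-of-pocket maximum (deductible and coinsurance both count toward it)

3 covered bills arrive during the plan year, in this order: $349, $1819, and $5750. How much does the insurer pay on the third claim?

Claim 1 — $349: entire amount goes to the deductible. Member owes $349 (running OOP $349). Plan pays $349 − $349 = $0.
Claim 2 — $1819: $1744 finishes the deductible; $75 goes to coinsurance; coinsurance $75 × 20% = $15. Cost to member: $1759. OOP to date $2108. Insurer: $1819 − $1759 = $60.
Claim 3 — $5750: deductible already satisfied, so member's share is 20% × $5750 = $1150. Member owes $1150 (running OOP $3258). Insurer: $5750 − $1150 = $4600.

$4600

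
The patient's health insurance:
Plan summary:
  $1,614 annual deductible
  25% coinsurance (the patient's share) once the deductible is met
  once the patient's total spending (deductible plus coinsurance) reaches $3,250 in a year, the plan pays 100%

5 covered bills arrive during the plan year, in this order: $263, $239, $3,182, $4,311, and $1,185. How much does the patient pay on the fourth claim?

Claim 1 ($263): all of it applies to the deductible. Patient pays $263; OOP now $263.
Claim 2 ($239): fully absorbed by the deductible. Patient pays $239; OOP now $502.
Claim 3 ($3,182): deductible takes $1,112, $2,070 remains; coinsurance $2,070 × 25% = $517.50. Patient pays $1,629.50; OOP now $2,131.50.
Claim 4 ($4,311): deductible already satisfied, so patient's share is 25% × $4,311 = $1,077.75. Patient pays $1,077.75; OOP now $3,209.25.

$1,077.75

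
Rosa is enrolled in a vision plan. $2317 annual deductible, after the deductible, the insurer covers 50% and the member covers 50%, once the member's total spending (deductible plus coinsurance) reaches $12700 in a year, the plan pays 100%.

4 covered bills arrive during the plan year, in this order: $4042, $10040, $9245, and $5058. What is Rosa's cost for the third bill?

Bill 1, $4042: deductible takes $2317, $1725 remains; 50% of $1725 = $862.50. Member pays $3179.50; OOP now $3179.50.
Bill 2, $10040: deductible met; 50% of $10040 = $5020. Cost to member: $5020. OOP to date $8199.50.
Bill 3, $9245: deductible met; 50% of $9245 = $4622.50. Adding that to $8199.50 gives $12822, past the $12700 cap; member pays only $12700 − $8199.50 = $4500.50.

$4500.50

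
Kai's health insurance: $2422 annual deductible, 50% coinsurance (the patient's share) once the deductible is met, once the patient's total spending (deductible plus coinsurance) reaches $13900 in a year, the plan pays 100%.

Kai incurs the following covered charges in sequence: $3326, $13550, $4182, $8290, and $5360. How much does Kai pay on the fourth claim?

Claim 1 — $3326: $2422 to deductible, leaving $904; patient's 50% is $452. Patient owes $2874 (running OOP $2874).
Claim 2 — $13550: deductible already satisfied, so patient's share is 50% × $13550 = $6775. Patient owes $6775 (running OOP $9649).
Claim 3 — $4182: deductible already satisfied, so patient's share is 50% × $4182 = $2091. Patient pays $2091; OOP now $11740.
Claim 4 — $8290: 50% coinsurance on $8290 = $4145. Adding that to $11740 gives $15885, past the $13900 cap; patient pays only $13900 − $11740 = $2160.

$2160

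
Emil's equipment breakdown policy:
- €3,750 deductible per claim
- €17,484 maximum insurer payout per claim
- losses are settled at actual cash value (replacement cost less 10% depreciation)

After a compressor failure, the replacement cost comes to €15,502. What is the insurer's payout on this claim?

€10,201.80

Depreciate 10%: the covered value is €15,502 × 0.9 = €13,951.80.
Subtract the deductible: €13,951.80 − €3,750 = €10,201.80.
€10,201.80 ≤ €17,484, so the limit doesn't bind; insurer pays €10,201.80.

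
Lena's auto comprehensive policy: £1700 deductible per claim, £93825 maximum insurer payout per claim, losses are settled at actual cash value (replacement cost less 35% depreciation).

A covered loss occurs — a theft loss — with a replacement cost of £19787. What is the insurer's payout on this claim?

£11161.55

At 35% depreciation, ACV = £19787 − £6925.45 = £12861.55.
After the deductible, £12861.55 − £1700 = £11161.55 remains.
That's under the £93825 cap, so the insurer reimburses the full £11161.55.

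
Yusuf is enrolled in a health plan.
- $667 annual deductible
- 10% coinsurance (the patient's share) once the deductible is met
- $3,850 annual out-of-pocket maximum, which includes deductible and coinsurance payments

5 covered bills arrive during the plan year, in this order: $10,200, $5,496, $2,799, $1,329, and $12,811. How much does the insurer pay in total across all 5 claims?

$28,785

Claim 1 ($10,200): $667 to deductible, leaving $9,533; coinsurance $9,533 × 10% = $953.30. Patient pays $1,620.30; OOP now $1,620.30. Plan pays $10,200 − $1,620.30 = $8,579.70.
Claim 2 ($5,496): deductible already satisfied, so patient's share is 10% × $5,496 = $549.60. Patient owes $549.60 (running OOP $2,169.90). Plan pays $5,496 − $549.60 = $4,946.40.
Claim 3 ($2,799): 10% coinsurance on $2,799 = $279.90. Patient owes $279.90 (running OOP $2,449.80). Insurer: $2,799 − $279.90 = $2,519.10.
Claim 4 ($1,329): deductible met; 10% of $1,329 = $132.90. Patient owes $132.90 (running OOP $2,582.70). Plan pays $1,329 − $132.90 = $1,196.10.
Claim 5 ($12,811): deductible met; 10% of $12,811 = $1,281.10. OOP would hit $3,863.80 > $3,850, so the cap limits the patient to $3,850 − $2,582.70 = $1,267.30. Insurer: $12,811 − $1,267.30 = $11,543.70.
Insurer total = bills − patient's total = $32,635 − $3,850 = $28,785.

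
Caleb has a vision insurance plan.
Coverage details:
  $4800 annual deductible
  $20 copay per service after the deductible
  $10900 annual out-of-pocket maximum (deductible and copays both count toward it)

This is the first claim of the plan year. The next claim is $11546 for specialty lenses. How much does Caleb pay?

Nothing has been paid toward the $4800 deductible, so the first $4800 of this charge is applied there.
After the $4800 deductible portion, $11546 − $4800 = $6746 is subject to the copay.
Copay on this service: $20.
Member responsibility before any cap: $4800 + $20 = $4820.
Cumulative spending $0 + $4820 = $4820 stays under the $10900 maximum.

$4820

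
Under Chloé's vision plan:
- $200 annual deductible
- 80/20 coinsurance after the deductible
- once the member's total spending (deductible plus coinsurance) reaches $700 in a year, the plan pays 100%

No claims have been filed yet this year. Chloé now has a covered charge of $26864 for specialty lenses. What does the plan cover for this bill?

Deductible not yet touched, so the first $200 of the bill goes to the deductible.
The remaining $26664 (= $26864 − $200) moves to coinsurance.
Coinsurance: $26664 × 20% = $5332.80.
So the member owes $200 + $5332.80 = $5532.80 before any cap.
That would bring total out-of-pocket to $5532.80, past the $700 cap. The member is capped at $700 − $0 = $700 on this claim.
The plan picks up $26864 − $700 = $26164.

$26164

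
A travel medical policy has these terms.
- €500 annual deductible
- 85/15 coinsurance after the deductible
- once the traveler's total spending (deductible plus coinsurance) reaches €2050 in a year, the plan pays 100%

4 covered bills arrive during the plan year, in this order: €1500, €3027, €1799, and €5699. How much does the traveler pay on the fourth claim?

Claim 1 — €1500: €500 finishes the deductible; €1000 goes to coinsurance; coinsurance €1000 × 15% = €150. Cost to traveler: €650. OOP to date €650.
Claim 2 — €3027: deductible met; 15% of €3027 = €454.05. Traveler owes €454.05 (running OOP €1104.05).
Claim 3 — €1799: deductible met; 15% of €1799 = €269.85. Traveler owes €269.85 (running OOP €1373.90).
Claim 4 — €5699: deductible already satisfied, so traveler's share is 15% × €5699 = €854.85. OOP would hit €2228.75 > €2050, so the cap limits the traveler to €2050 − €1373.90 = €676.10.

€676.10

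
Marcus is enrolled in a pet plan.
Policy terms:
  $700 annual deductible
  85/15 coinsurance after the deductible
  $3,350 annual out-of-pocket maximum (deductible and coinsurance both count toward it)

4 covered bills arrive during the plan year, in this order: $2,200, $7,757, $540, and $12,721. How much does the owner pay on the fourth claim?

Claim 1 ($2,200): deductible takes $700, $1,500 remains; owner's 15% is $225. Owner owes $925 (running OOP $925).
Claim 2 ($7,757): deductible met; 15% of $7,757 = $1,163.55. Owner owes $1,163.55 (running OOP $2,088.55).
Claim 3 ($540): deductible met; 15% of $540 = $81. Cost to owner: $81. OOP to date $2,169.55.
Claim 4 ($12,721): deductible met; 15% of $12,721 = $1,908.15. That would push OOP to $4,077.70, over the $3,350 cap, so owner pays $3,350 − $2,169.55 = $1,180.45.

$1,180.45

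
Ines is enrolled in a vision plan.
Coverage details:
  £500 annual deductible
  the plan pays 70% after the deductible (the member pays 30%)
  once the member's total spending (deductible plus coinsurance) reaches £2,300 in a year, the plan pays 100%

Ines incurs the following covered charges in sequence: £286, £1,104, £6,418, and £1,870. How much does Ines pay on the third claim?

#1 (£286): all of it applies to the deductible. Member owes £286 (running OOP £286).
#2 (£1,104): £214 to deductible, leaving £890; member's 30% is £267. Member pays £481; OOP now £767.
#3 (£6,418): deductible met; 30% of £6,418 = £1,925.40. OOP would hit £2,692.40 > £2,300, so the cap limits the member to £2,300 − £767 = £1,533.

£1,533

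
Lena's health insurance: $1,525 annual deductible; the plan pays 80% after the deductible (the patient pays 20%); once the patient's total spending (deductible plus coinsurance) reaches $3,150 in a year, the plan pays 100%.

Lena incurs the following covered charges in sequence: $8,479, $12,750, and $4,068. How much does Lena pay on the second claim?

Bill 1, $8,479: $1,525 to deductible, leaving $6,954; 20% of $6,954 = $1,390.80. Cost to patient: $2,915.80. OOP to date $2,915.80.
Bill 2, $12,750: deductible already satisfied, so patient's share is 20% × $12,750 = $2,550. OOP would hit $5,465.80 > $3,150, so the cap limits the patient to $3,150 − $2,915.80 = $234.20.

$234.20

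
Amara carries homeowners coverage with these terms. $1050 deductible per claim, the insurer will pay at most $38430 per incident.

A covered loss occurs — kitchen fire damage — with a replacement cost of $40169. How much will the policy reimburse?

$38430

Subtract the deductible: $40169 − $1050 = $39119.
The $38430 per-incident cap binds; insurer pays $38430.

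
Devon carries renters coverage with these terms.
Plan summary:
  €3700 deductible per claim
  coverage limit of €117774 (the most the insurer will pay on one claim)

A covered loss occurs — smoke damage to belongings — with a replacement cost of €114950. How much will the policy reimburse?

€111250

Subtract the deductible: €114950 − €3700 = €111250.
That's under the €117774 cap, so the insurer reimburses the full €111250.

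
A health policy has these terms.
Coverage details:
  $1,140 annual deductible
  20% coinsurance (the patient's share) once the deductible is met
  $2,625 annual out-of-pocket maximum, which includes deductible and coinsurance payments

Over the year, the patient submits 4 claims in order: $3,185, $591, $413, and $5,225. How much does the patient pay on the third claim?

Claim 1 ($3,185): $1,140 to deductible, leaving $2,045; 20% of $2,045 = $409. Patient pays $1,549; OOP now $1,549.
Claim 2 ($591): deductible met; 20% of $591 = $118.20. Patient owes $118.20 (running OOP $1,667.20).
Claim 3 ($413): deductible already satisfied, so patient's share is 20% × $413 = $82.60. Patient pays $82.60; OOP now $1,749.80.

$82.60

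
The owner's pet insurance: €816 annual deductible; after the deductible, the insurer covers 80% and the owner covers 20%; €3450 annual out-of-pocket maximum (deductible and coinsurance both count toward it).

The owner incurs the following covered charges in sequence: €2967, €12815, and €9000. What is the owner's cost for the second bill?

Claim 1 (€2967): deductible takes €816, €2151 remains; 20% of €2151 = €430.20. Cost to owner: €1246.20. OOP to date €1246.20.
Claim 2 (€12815): deductible met; 20% of €12815 = €2563. Adding that to €1246.20 gives €3809.20, past the €3450 cap; owner pays only €3450 − €1246.20 = €2203.80.

€2203.80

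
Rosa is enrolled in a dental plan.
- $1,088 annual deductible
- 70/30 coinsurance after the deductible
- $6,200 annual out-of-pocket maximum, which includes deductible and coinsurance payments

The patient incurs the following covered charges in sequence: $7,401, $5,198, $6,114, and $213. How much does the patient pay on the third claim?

Claim 1 — $7,401: $1,088 to deductible, leaving $6,313; patient's 30% is $1,893.90. Patient owes $2,981.90 (running OOP $2,981.90).
Claim 2 — $5,198: 30% coinsurance on $5,198 = $1,559.40. Patient pays $1,559.40; OOP now $4,541.30.
Claim 3 — $6,114: deductible already satisfied, so patient's share is 30% × $6,114 = $1,834.20. OOP would hit $6,375.50 > $6,200, so the cap limits the patient to $6,200 − $4,541.30 = $1,658.70.

$1,658.70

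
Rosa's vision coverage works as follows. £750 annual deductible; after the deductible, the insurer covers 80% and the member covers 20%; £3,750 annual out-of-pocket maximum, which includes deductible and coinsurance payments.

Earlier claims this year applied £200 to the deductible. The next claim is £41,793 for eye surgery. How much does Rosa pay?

£200 of the £750 deductible is already met, leaving £550.
That leaves £41,793 − £550 = £41,243 for coinsurance.
Coinsurance: £41,243 × 20% = £8,248.60.
So the member owes £550 + £8,248.60 = £8,798.60 before any cap.
That would bring total out-of-pocket to £8,998.60, past the £3,750 cap. The member is capped at £3,750 − £200 = £3,550 on this claim.

£3,550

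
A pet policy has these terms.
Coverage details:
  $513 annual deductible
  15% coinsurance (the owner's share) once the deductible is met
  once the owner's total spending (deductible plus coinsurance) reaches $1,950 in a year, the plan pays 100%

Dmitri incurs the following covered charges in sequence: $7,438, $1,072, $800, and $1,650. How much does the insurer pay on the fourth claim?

Claim 1 ($7,438): $513 finishes the deductible; $6,925 goes to coinsurance; 15% of $6,925 = $1,038.75. Owner pays $1,551.75; OOP now $1,551.75. Plan pays $7,438 − $1,551.75 = $5,886.25.
Claim 2 ($1,072): deductible met; 15% of $1,072 = $160.80. Owner owes $160.80 (running OOP $1,712.55). Insurer: $1,072 − $160.80 = $911.20.
Claim 3 ($800): deductible met; 15% of $800 = $120. Owner pays $120; OOP now $1,832.55. Insurer: $800 − $120 = $680.
Claim 4 ($1,650): deductible met; 15% of $1,650 = $247.50. Adding that to $1,832.55 gives $2,080.05, past the $1,950 cap; owner pays only $1,950 − $1,832.55 = $117.45. Insurer: $1,650 − $117.45 = $1,532.55.

$1,532.55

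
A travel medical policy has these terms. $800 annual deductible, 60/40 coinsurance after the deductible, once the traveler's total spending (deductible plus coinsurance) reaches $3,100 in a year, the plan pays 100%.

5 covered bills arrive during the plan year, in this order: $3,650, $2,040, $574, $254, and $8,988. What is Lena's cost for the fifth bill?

$12.80

Claim 1 ($3,650): deductible takes $800, $2,850 remains; traveler's 40% is $1,140. Cost to traveler: $1,940. OOP to date $1,940.
Claim 2 ($2,040): deductible already satisfied, so traveler's share is 40% × $2,040 = $816. Traveler owes $816 (running OOP $2,756).
Claim 3 ($574): deductible met; 40% of $574 = $229.60. Traveler pays $229.60; OOP now $2,985.60.
Claim 4 ($254): 40% coinsurance on $254 = $101.60. Traveler pays $101.60; OOP now $3,087.20.
Claim 5 ($8,988): deductible already satisfied, so traveler's share is 40% × $8,988 = $3,595.20. OOP would hit $6,682.40 > $3,100, so the cap limits the traveler to $3,100 − $3,087.20 = $12.80.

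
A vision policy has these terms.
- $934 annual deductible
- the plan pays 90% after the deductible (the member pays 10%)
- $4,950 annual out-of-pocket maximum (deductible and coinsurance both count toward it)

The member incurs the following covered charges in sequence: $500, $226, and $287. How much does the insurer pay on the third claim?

$71.10

Claim 1 — $500: all of it applies to the deductible. Member owes $500 (running OOP $500). Plan pays $500 − $500 = $0.
Claim 2 — $226: fully absorbed by the deductible. Cost to member: $226. OOP to date $726. Plan pays $226 − $226 = $0.
Claim 3 — $287: deductible takes $208, $79 remains; 10% of $79 = $7.90. Member owes $215.90 (running OOP $941.90). Insurer: $287 − $215.90 = $71.10.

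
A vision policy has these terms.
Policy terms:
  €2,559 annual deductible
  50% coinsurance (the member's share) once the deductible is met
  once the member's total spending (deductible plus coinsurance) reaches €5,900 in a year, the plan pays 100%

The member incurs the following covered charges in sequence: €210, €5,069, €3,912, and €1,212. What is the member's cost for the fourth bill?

€25

Claim 1 (€210): entire amount goes to the deductible. Cost to member: €210. OOP to date €210.
Claim 2 (€5,069): deductible takes €2,349, €2,720 remains; 50% of €2,720 = €1,360. Member owes €3,709 (running OOP €3,919).
Claim 3 (€3,912): deductible met; 50% of €3,912 = €1,956. Member owes €1,956 (running OOP €5,875).
Claim 4 (€1,212): deductible already satisfied, so member's share is 50% × €1,212 = €606. Adding that to €5,875 gives €6,481, past the €5,900 cap; member pays only €5,900 − €5,875 = €25.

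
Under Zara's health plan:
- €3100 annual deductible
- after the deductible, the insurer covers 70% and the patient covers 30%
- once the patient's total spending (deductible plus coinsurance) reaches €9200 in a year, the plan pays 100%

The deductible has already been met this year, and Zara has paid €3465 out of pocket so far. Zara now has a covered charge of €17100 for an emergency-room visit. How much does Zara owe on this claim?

The deductible is already satisfied, so the full bill goes to coinsurance.
Patient's 30% share of €17100 is €5130.
Cumulative spending €3465 + €5130 = €8595 stays under the €9200 maximum.

€5130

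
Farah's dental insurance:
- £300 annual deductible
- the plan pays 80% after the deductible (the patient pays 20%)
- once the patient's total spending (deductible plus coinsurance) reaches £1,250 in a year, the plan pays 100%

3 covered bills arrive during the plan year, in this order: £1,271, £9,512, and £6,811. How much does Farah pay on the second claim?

£755.80

#1 (£1,271): £300 finishes the deductible; £971 goes to coinsurance; patient's 20% is £194.20. Patient pays £494.20; OOP now £494.20.
#2 (£9,512): 20% coinsurance on £9,512 = £1,902.40. OOP would hit £2,396.60 > £1,250, so the cap limits the patient to £1,250 − £494.20 = £755.80.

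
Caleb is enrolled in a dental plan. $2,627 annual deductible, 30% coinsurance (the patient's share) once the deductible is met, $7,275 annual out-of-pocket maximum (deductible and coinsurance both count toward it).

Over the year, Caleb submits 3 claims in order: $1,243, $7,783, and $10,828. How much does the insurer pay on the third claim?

$8,099.70

Claim 1 — $1,243: entire amount goes to the deductible. Patient owes $1,243 (running OOP $1,243). Plan pays $1,243 − $1,243 = $0.
Claim 2 — $7,783: $1,384 finishes the deductible; $6,399 goes to coinsurance; 30% of $6,399 = $1,919.70. Cost to patient: $3,303.70. OOP to date $4,546.70. Plan pays $7,783 − $3,303.70 = $4,479.30.
Claim 3 — $10,828: deductible met; 30% of $10,828 = $3,248.40. OOP would hit $7,795.10 > $7,275, so the cap limits the patient to $7,275 − $4,546.70 = $2,728.30. Insurer: $10,828 − $2,728.30 = $8,099.70.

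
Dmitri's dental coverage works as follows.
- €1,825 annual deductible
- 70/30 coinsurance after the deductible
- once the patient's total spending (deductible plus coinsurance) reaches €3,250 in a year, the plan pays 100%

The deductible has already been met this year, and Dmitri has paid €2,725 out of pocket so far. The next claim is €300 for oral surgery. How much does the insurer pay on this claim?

€210

The deductible is already satisfied, so the full bill goes to coinsurance.
Patient's 30% share of €300 is €90.
Total out-of-pocket so far would be €2,725 + €90 = €2,815, below the €3,250 cap — no reduction.
The plan picks up €300 − €90 = €210.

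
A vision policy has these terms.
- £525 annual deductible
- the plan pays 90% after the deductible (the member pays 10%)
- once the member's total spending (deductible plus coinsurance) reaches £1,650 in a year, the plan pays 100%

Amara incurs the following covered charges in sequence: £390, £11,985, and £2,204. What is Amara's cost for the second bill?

£1,260

#1 (£390): all of it applies to the deductible. Cost to member: £390. OOP to date £390.
#2 (£11,985): deductible takes £135, £11,850 remains; member's 10% is £1,185. Deductible plus coinsurance: £135 + £1,185 = £1,320. That would push OOP to £1,710, over the £1,650 cap, so member pays £1,650 − £390 = £1,260.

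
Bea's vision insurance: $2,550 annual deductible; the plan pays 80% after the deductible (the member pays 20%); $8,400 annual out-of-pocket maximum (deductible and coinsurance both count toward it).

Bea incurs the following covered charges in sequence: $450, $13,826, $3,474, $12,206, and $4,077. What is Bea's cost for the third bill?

Claim 1 ($450): fully absorbed by the deductible. Member owes $450 (running OOP $450).
Claim 2 ($13,826): deductible takes $2,100, $11,726 remains; member's 20% is $2,345.20. Member pays $4,445.20; OOP now $4,895.20.
Claim 3 ($3,474): deductible already satisfied, so member's share is 20% × $3,474 = $694.80. Cost to member: $694.80. OOP to date $5,590.

$694.80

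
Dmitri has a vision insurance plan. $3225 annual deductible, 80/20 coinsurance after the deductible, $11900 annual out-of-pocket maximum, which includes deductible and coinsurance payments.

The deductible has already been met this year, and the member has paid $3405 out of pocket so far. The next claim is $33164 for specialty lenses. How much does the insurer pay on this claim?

$26531.20

With the deductible met, the entire $33164 is subject to coinsurance.
20% of $33164 = $6632.80 falls to the member.
Cumulative spending $3405 + $6632.80 = $10037.80 stays under the $11900 maximum.
Insurer pays the balance: $33164 − $6632.80 = $26531.20.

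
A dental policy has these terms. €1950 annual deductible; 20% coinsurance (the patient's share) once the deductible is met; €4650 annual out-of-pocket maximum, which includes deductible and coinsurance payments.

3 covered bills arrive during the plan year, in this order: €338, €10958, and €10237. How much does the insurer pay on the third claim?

€9406.20

#1 (€338): all of it applies to the deductible. Patient owes €338 (running OOP €338). Insurer: €338 − €338 = €0.
#2 (€10958): €1612 to deductible, leaving €9346; 20% of €9346 = €1869.20. Patient pays €3481.20; OOP now €3819.20. Plan pays €10958 − €3481.20 = €7476.80.
#3 (€10237): deductible met; 20% of €10237 = €2047.40. That would push OOP to €5866.60, over the €4650 cap, so patient pays €4650 − €3819.20 = €830.80. Insurer: €10237 − €830.80 = €9406.20.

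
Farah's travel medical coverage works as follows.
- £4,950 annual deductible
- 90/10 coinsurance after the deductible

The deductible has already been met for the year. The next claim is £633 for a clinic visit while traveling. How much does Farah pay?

£63.30

With the deductible met, the entire £633 is subject to coinsurance.
Coinsurance: £633 × 10% = £63.30.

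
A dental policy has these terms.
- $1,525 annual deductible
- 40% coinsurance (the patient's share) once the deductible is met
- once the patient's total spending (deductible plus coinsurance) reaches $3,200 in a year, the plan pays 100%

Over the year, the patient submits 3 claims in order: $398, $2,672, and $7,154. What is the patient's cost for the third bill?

#1 ($398): fully absorbed by the deductible. Patient owes $398 (running OOP $398).
#2 ($2,672): $1,127 to deductible, leaving $1,545; 40% of $1,545 = $618. Cost to patient: $1,745. OOP to date $2,143.
#3 ($7,154): deductible already satisfied, so patient's share is 40% × $7,154 = $2,861.60. Adding that to $2,143 gives $5,004.60, past the $3,200 cap; patient pays only $3,200 − $2,143 = $1,057.

$1,057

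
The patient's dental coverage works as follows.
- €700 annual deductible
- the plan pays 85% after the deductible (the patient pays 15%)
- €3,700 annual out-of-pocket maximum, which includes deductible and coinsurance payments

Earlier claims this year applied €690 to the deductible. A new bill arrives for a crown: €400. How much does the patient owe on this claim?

Remaining deductible: €700 − €690 = €10.
After the €10 deductible portion, €400 − €10 = €390 is subject to coinsurance.
Coinsurance: €390 × 15% = €58.50.
So the patient owes €10 + €58.50 = €68.50 before any cap.
Total out-of-pocket so far would be €690 + €68.50 = €758.50, below the €3,700 cap — no reduction.

€68.50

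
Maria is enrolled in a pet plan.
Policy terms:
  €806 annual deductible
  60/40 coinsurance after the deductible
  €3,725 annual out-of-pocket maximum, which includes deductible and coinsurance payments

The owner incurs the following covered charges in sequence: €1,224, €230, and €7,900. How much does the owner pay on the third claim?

€2,659.80

Bill 1, €1,224: €806 to deductible, leaving €418; coinsurance €418 × 40% = €167.20. Owner owes €973.20 (running OOP €973.20).
Bill 2, €230: deductible met; 40% of €230 = €92. Owner owes €92 (running OOP €1,065.20).
Bill 3, €7,900: deductible already satisfied, so owner's share is 40% × €7,900 = €3,160. Adding that to €1,065.20 gives €4,225.20, past the €3,725 cap; owner pays only €3,725 − €1,065.20 = €2,659.80.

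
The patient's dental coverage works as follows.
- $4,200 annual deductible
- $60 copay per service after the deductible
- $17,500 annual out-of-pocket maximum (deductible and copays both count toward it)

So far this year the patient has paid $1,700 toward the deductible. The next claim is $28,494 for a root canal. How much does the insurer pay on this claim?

$25,934

Deductible still to meet: $4,200 − $1,700 = $2,500.
That leaves $28,494 − $2,500 = $25,994 for the copay.
Copay on this service: $60.
So the patient owes $2,500 + $60 = $2,560 before any cap.
Year-to-date out-of-pocket becomes $1,700 + $2,560 = $4,260, still under the $17,500 maximum, so no cap applies.
Insurer pays the balance: $28,494 − $2,560 = $25,934.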